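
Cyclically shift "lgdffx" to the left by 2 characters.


Input: 'lgdffx', shift = 2
Operation: split at index 2 and swap parts
Front part s[0:2] = 'lg'
Back part s[2:] = 'dffx'
Rotated = back + front = 'dffx' + 'lg'
Result: dffxlg


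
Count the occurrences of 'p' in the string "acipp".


Input string: 'acipp'
Target character: 'p'
Scan each position: s[3]='p', s[4]='p'
Matches found at indices: 3, 4
Total: 2


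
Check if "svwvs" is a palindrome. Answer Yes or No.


Input string: 'svwvs'
Reversed: 'svwvs'
Compare pairs: s[0]='s' vs s[4]='s' (match), s[1]='v' vs s[3]='v' (match)
Palindrome: Yes


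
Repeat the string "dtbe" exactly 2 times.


Input string: 'dtbe'
Operation: repeat 2 times
Concatenation: 'dtbe' + 'dtbe'
Result: dtbedtbe


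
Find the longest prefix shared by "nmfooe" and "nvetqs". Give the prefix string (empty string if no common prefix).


String 1: 'nmfooe'
String 2: 'nvetqs'
Compare position by position:
pos 0: 'n' vs 'n' match
pos 1: 'm' vs 'v' differ -> stop
Longest common prefix: "n" (length 1)


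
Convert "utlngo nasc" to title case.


Input string: 'utlngo nasc'
Operation: capitalize first letter of each word
Word transformations: 'utlngo'->'Utlngo', 'nasc'->'Nasc'
Result: Utlngo Nasc


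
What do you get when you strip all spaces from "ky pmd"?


Input string: 'ky pmd'
Operation: remove all spaces
Words: 'ky', 'pmd'
Join without spaces: kypmd


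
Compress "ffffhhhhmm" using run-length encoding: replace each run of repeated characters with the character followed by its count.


Input: 'ffffhhhhmm'
Operation: identify consecutive runs
Runs: 'ffff' -> f4, 'hhhh' -> h4, 'mm' -> m2
Encoded: f4h4m2


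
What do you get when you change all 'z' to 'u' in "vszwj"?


Input string: 'vszwj'
Operation: replace 'z' with 'u'
Positions of 'z': 2
After replacement: vsuwj


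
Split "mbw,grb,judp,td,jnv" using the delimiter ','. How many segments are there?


Input string: 'mbw,grb,judp,td,jnv'
Delimiter: ','
Split result: 'mbw', 'grb', 'judp', 'td', 'jnv'
Number of parts: 5


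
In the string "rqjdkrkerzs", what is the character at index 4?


Input string: 'rqjdkrkerzs'
Operation: get character at index 4
Index mapping: s[0]='r', s[1]='q', s[2]='j', s[3]='d', s[4]='k'
Result: 'k'


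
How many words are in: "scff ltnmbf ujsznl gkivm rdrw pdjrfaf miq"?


Input string: 'scff ltnmbf ujsznl gkivm rdrw pdjrfaf miq'
Operation: split by spaces
Words found: 'scff', 'ltnmbf', 'ujsznl', 'gkivm', 'rdrw', 'pdjrfaf', 'miq'
Word count: 7


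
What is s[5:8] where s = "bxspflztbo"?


Input string: 'bxspflztbo'
Operation: slice [5:8]
Extract characters: s[5]='l', s[6]='z', s[7]='t'
Result: lzt


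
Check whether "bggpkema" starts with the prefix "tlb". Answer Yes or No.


Input string: 'bggpkema'
Prefix to check: 'tlb'
First 3 characters of input: 'bgg'
Match: False
Result: No


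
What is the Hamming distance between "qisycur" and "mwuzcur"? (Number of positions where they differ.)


String 1: 'qisycur'
String 2: 'mwuzcur'
Compare each position: pos 0: 'q'!='m', pos 1: 'i'!='w', pos 2: 's'!='u', pos 3: 'y'!='z', pos 4: 'c'=='c', pos 5: 'u'=='u', pos 6: 'r'=='r'
Differing positions: 4
Hamming distance: 4


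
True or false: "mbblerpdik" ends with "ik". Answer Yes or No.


Input string: 'mbblerpdik'
Suffix to check: 'ik'
Last 2 characters of input: 'ik'
Match: True
Result: Yes


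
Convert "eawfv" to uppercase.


Input string: 'eawfv'
Operation: convert each letter to uppercase
Mapping: 'e'->'E', 'a'->'A', 'w'->'W', 'f'->'F', 'v'->'V'
Result: EAWFV


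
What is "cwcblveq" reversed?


Input string: 'cwcblveq'
Operation: reverse character order
Original order: 'c' -> 'w' -> 'c' -> 'b' -> 'l' -> 'v' -> 'e' -> 'q'
Reversed order: 'q' -> 'e' -> 'v' -> 'l' -> 'b' -> 'c' -> 'w' -> 'c'
Result: qevlbcwc


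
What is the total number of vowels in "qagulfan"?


Input string: 'qagulfan'
Operation: count vowels (a, e, i, o, u)
Scan: s[0]='q', s[1]='a' (vowel), s[2]='g', s[3]='u' (vowel), s[4]='l', s[5]='f', s[6]='a' (vowel), s[7]='n'
Vowels found: 3
Result: 3


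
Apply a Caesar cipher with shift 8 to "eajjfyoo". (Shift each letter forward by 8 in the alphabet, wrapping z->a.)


Input: 'eajjfyoo', shift = 8
Operation: for each letter, (position + 8) mod 26
Mapping: 'e'(4+8=12)->'m', 'a'(0+8=8)->'i', 'j'(9+8=17)->'r', 'j'(9+8=17)->'r', 'f'(5+8=13)->'n', 'y'(24+8=32, 32 mod 26=6)->'g', 'o'(14+8=22)->'w', 'o'(14+8=22)->'w'
Result: mirrngww


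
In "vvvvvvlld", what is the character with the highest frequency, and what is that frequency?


Input: 'vvvvvvlld'
Operation: tally each character
Counts: 'd':1, 'l':2, 'v':6
Maximum: 'v' appears 6 times


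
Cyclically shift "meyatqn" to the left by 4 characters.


Input: 'meyatqn', shift = 4
Operation: split at index 4 and swap parts
Front part s[0:4] = 'meya'
Back part s[4:] = 'tqn'
Rotated = back + front = 'tqn' + 'meya'
Result: tqnmeya


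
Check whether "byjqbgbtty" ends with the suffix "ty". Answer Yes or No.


Input string: 'byjqbgbtty'
Suffix to check: 'ty'
Last 2 characters of input: 'ty'
Match: True
Result: Yes


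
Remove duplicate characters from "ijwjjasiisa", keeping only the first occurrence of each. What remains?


Input: 'ijwjjasiisa'
Operation: keep first occurrence of each character
Scan: s[0]='i' new -> keep; s[1]='j' new -> keep; s[2]='w' new -> keep; s[3]='j' seen -> skip; s[4]='j' seen -> skip; s[5]='a' new -> keep; s[6]='s' new -> keep; s[7]='i' seen -> skip; s[8]='i' seen -> skip; s[9]='s' seen -> skip; s[10]='a' seen -> skip
Result: ijwas


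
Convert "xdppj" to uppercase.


Input string: 'xdppj'
Operation: convert each letter to uppercase
Mapping: 'x'->'X', 'd'->'D', 'p'->'P', 'p'->'P', 'j'->'J'
Result: XDPPJ


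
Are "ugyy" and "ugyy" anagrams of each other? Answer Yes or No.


String 1: 'ugyy' -> sorted: 'guyy'
String 2: 'ugyy' -> sorted: 'guyy'
Compare sorted forms: 'guyy' == 'guyy'
Anagram: Yes


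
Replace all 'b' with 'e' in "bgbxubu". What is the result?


Input string: 'bgbxubu'
Operation: replace 'b' with 'e'
Positions of 'b': 0, 2, 5
After replacement: egexueu


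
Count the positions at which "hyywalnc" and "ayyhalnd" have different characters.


String 1: 'hyywalnc'
String 2: 'ayyhalnd'
Compare each position: pos 0: 'h'!='a', pos 1: 'y'=='y', pos 2: 'y'=='y', pos 3: 'w'!='h', pos 4: 'a'=='a', pos 5: 'l'=='l', pos 6: 'n'=='n', pos 7: 'c'!='d'
Differing positions: 3
Hamming distance: 3


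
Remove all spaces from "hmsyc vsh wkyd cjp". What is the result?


Input string: 'hmsyc vsh wkyd cjp'
Operation: remove all spaces
Words: 'hmsyc', 'vsh', 'wkyd', 'cjp'
Join without spaces: hmsycvshwkydcjp


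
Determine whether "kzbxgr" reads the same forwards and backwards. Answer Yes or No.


Input string: 'kzbxgr'
Reversed: 'rgxbzk'
Compare pairs: s[0]='k' vs s[5]='r' (mismatch), s[1]='z' vs s[4]='g' (mismatch), s[2]='b' vs s[3]='x' (mismatch)
Palindrome: No


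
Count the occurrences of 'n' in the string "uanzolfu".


Input string: 'uanzolfu'
Target character: 'n'
Scan each position: s[2]='n'
Matches found at indices: 2
Total: 1


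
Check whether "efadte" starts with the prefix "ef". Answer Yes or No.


Input string: 'efadte'
Prefix to check: 'ef'
First 2 characters of input: 'ef'
Match: True
Result: Yes


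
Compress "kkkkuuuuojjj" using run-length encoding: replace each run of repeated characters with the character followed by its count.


Input: 'kkkkuuuuojjj'
Operation: identify consecutive runs
Runs: 'kkkk' -> k4, 'uuuu' -> u4, 'o' -> o1, 'jjj' -> j3
Encoded: k4u4o1j3


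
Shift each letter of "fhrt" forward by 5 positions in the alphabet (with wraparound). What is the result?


Input: 'fhrt', shift = 5
Operation: for each letter, (position + 5) mod 26
Mapping: 'f'(5+5=10)->'k', 'h'(7+5=12)->'m', 'r'(17+5=22)->'w', 't'(19+5=24)->'y'
Result: kmwy


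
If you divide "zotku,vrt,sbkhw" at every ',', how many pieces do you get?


Input string: 'zotku,vrt,sbkhw'
Delimiter: ','
Split result: 'zotku', 'vrt', 'sbkhw'
Number of parts: 3


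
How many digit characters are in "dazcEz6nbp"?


Input string: 'dazcEz6nbp'
Operation: count digit characters (0-9)
Scan: 'd', 'a', 'z', 'c', 'E', 'z', '6'(digit), 'n', 'b', 'p'
Digits found: 1
Result: 1


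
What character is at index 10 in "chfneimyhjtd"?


Input string: 'chfneimyhjtd'
Operation: get character at index 10
Index mapping: s[0]='c', s[1]='h', s[2]='f', s[3]='n', s[4]='e', s[5]='i', s[6]='m', s[7]='y', s[8]='h', s[9]='j', s[10]='t'
Result: 't'


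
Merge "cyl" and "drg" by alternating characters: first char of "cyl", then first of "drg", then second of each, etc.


String 1: 'cyl'
String 2: 'drg'
Operation: alternate characters
Pairs: 'c'+'d', 'y'+'r', 'l'+'g'
Result: cdyrlg


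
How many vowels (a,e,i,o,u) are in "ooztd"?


Input string: 'ooztd'
Operation: count vowels (a, e, i, o, u)
Scan: s[0]='o' (vowel), s[1]='o' (vowel), s[2]='z', s[3]='t', s[4]='d'
Vowels found: 2
Result: 2


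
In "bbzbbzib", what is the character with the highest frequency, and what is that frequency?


Input: 'bbzbbzib'
Operation: tally each character
Counts: 'b':5, 'i':1, 'z':2
Maximum: 'b' appears 5 times


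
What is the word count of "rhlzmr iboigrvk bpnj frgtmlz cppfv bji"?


Input string: 'rhlzmr iboigrvk bpnj frgtmlz cppfv bji'
Operation: split by spaces
Words found: 'rhlzmr', 'iboigrvk', 'bpnj', 'frgtmlz', 'cppfv', 'bji'
Word count: 6


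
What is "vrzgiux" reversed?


Input string: 'vrzgiux'
Operation: reverse character order
Original order: 'v' -> 'r' -> 'z' -> 'g' -> 'i' -> 'u' -> 'x'
Reversed order: 'x' -> 'u' -> 'i' -> 'g' -> 'z' -> 'r' -> 'v'
Result: xuigzrv


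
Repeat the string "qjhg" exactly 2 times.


Input string: 'qjhg'
Operation: repeat 2 times
Concatenation: 'qjhg' + 'qjhg'
Result: qjhgqjhg


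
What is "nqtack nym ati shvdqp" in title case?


Input string: 'nqtack nym ati shvdqp'
Operation: capitalize first letter of each word
Word transformations: 'nqtack'->'Nqtack', 'nym'->'Nym', 'ati'->'Ati', 'shvdqp'->'Shvdqp'
Result: Nqtack Nym Ati Shvdqp


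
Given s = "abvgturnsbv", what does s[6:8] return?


Input string: 'abvgturnsbv'
Operation: slice [6:8]
Extract characters: s[6]='r', s[7]='n'
Result: rn


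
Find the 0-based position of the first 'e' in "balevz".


Input string: 'balevz'
Target: 'e'
Scanning left to right: s[0]='b', s[1]='a', s[2]='l', s[3]='e'
First match at index: 3


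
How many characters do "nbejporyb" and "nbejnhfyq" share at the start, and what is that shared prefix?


String 1: 'nbejporyb'
String 2: 'nbejnhfyq'
Compare position by position:
pos 0: 'n' vs 'n' match
pos 1: 'b' vs 'b' match
pos 2: 'e' vs 'e' match
pos 3: 'j' vs 'j' match
pos 4: 'p' vs 'n' differ -> stop
Longest common prefix: "nbej" (length 4)


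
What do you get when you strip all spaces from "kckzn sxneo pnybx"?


Input string: 'kckzn sxneo pnybx'
Operation: remove all spaces
Words: 'kckzn', 'sxneo', 'pnybx'
Join without spaces: kckznsxneopnybx


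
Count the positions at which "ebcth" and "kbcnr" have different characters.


String 1: 'ebcth'
String 2: 'kbcnr'
Compare each position: pos 0: 'e'!='k', pos 1: 'b'=='b', pos 2: 'c'=='c', pos 3: 't'!='n', pos 4: 'h'!='r'
Differing positions: 3
Hamming distance: 3


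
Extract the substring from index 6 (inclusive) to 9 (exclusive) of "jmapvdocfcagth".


Input string: 'jmapvdocfcagth'
Operation: slice [6:9]
Extract characters: s[6]='o', s[7]='c', s[8]='f'
Result: ocf


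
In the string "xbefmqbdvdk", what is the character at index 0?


Input string: 'xbefmqbdvdk'
Operation: get character at index 0
Index mapping: s[0]='x'
Result: 'x'


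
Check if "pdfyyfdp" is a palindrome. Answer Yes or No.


Input string: 'pdfyyfdp'
Reversed: 'pdfyyfdp'
Compare pairs: s[0]='p' vs s[7]='p' (match), s[1]='d' vs s[6]='d' (match), s[2]='f' vs s[5]='f' (match), s[3]='y' vs s[4]='y' (match)
Palindrome: Yes


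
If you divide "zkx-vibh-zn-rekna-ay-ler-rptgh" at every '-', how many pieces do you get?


Input string: 'zkx-vibh-zn-rekna-ay-ler-rptgh'
Delimiter: '-'
Split result: 'zkx', 'vibh', 'zn', 'rekna', 'ay', 'ler', 'rptgh'
Number of parts: 7


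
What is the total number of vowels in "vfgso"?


Input string: 'vfgso'
Operation: count vowels (a, e, i, o, u)
Scan: s[0]='v', s[1]='f', s[2]='g', s[3]='s', s[4]='o' (vowel)
Vowels found: 1
Result: 1


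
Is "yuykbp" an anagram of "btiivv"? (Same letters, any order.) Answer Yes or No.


String 1: 'btiivv' -> sorted: 'biitvv'
String 2: 'yuykbp' -> sorted: 'bkpuyy'
Compare sorted forms: 'biitvv' != 'bkpuyy'
Anagram: No


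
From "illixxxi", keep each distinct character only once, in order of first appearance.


Input: 'illixxxi'
Operation: keep first occurrence of each character
Scan: s[0]='i' new -> keep; s[1]='l' new -> keep; s[2]='l' seen -> skip; s[3]='i' seen -> skip; s[4]='x' new -> keep; s[5]='x' seen -> skip; s[6]='x' seen -> skip; s[7]='i' seen -> skip
Result: ilx


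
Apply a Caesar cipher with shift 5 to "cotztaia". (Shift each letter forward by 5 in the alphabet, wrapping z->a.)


Input: 'cotztaia', shift = 5
Operation: for each letter, (position + 5) mod 26
Mapping: 'c'(2+5=7)->'h', 'o'(14+5=19)->'t', 't'(19+5=24)->'y', 'z'(25+5=30, 30 mod 26=4)->'e', 't'(19+5=24)->'y', 'a'(0+5=5)->'f', 'i'(8+5=13)->'n', 'a'(0+5=5)->'f'
Result: htyeyfnf


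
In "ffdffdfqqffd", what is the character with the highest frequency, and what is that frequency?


Input: 'ffdffdfqqffd'
Operation: tally each character
Counts: 'd':3, 'f':7, 'q':2
Maximum: 'f' appears 7 times


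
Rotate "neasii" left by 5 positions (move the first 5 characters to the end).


Input: 'neasii', shift = 5
Operation: split at index 5 and swap parts
Front part s[0:5] = 'neasi'
Back part s[5:] = 'i'
Rotated = back + front = 'i' + 'neasi'
Result: ineasi


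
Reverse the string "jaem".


Input string: 'jaem'
Operation: reverse character order
Original order: 'j' -> 'a' -> 'e' -> 'm'
Reversed order: 'm' -> 'e' -> 'a' -> 'j'
Result: meaj


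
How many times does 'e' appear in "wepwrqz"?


Input string: 'wepwrqz'
Target character: 'e'
Scan each position: s[1]='e'
Matches found at indices: 1
Total: 1


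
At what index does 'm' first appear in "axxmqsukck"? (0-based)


Input string: 'axxmqsukck'
Target: 'm'
Scanning left to right: s[0]='a', s[1]='x', s[2]='x', s[3]='m'
First match at index: 3


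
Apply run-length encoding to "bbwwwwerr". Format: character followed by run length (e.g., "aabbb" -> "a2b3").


Input: 'bbwwwwerr'
Operation: identify consecutive runs
Runs: 'bb' -> b2, 'wwww' -> w4, 'e' -> e1, 'rr' -> r2
Encoded: b2w4e1r2


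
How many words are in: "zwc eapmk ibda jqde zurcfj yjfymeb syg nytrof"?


Input string: 'zwc eapmk ibda jqde zurcfj yjfymeb syg nytrof'
Operation: split by spaces
Words found: 'zwc', 'eapmk', 'ibda', 'jqde', 'zurcfj', 'yjfymeb', 'syg', 'nytrof'
Word count: 8


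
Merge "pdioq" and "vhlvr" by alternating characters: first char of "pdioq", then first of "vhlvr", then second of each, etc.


String 1: 'pdioq'
String 2: 'vhlvr'
Operation: alternate characters
Pairs: 'p'+'v', 'd'+'h', 'i'+'l', 'o'+'v', 'q'+'r'
Result: pvdhilovqr


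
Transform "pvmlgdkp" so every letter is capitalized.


Input string: 'pvmlgdkp'
Operation: convert each letter to uppercase
Mapping: 'p'->'P', 'v'->'V', 'm'->'M', 'l'->'L', 'g'->'G', 'd'->'D', 'k'->'K', 'p'->'P'
Result: PVMLGDKP


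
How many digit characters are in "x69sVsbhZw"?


Input string: 'x69sVsbhZw'
Operation: count digit characters (0-9)
Scan: 'x', '6'(digit), '9'(digit), 's', 'V', 's', 'b', 'h', 'Z', 'w'
Digits found: 2
Result: 2


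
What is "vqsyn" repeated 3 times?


Input string: 'vqsyn'
Operation: repeat 3 times
Concatenation: 'vqsyn' + 'vqsyn' + 'vqsyn'
Result: vqsynvqsynvqsyn


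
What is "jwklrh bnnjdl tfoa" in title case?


Input string: 'jwklrh bnnjdl tfoa'
Operation: capitalize first letter of each word
Word transformations: 'jwklrh'->'Jwklrh', 'bnnjdl'->'Bnnjdl', 'tfoa'->'Tfoa'
Result: Jwklrh Bnnjdl Tfoa


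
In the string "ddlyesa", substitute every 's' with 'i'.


Input string: 'ddlyesa'
Operation: replace 's' with 'i'
Positions of 's': 5
After replacement: ddlyeia


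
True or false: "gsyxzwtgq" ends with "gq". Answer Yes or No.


Input string: 'gsyxzwtgq'
Suffix to check: 'gq'
Last 2 characters of input: 'gq'
Match: True
Result: Yes


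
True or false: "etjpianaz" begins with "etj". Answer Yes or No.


Input string: 'etjpianaz'
Prefix to check: 'etj'
First 3 characters of input: 'etj'
Match: True
Result: Yes


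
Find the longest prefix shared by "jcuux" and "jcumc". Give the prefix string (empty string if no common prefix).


String 1: 'jcuux'
String 2: 'jcumc'
Compare position by position:
pos 0: 'j' vs 'j' match
pos 1: 'c' vs 'c' match
pos 2: 'u' vs 'u' match
pos 3: 'u' vs 'm' differ -> stop
Longest common prefix: "jcu" (length 3)


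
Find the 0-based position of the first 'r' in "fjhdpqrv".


Input string: 'fjhdpqrv'
Target: 'r'
Scanning left to right: s[0]='f', s[1]='j', s[2]='h', s[3]='d', s[4]='p', s[5]='q', s[6]='r'
First match at index: 6


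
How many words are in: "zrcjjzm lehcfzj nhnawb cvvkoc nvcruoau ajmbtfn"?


Input string: 'zrcjjzm lehcfzj nhnawb cvvkoc nvcruoau ajmbtfn'
Operation: split by spaces
Words found: 'zrcjjzm', 'lehcfzj', 'nhnawb', 'cvvkoc', 'nvcruoau', 'ajmbtfn'
Word count: 6


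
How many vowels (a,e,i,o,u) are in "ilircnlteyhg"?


Input string: 'ilircnlteyhg'
Operation: count vowels (a, e, i, o, u)
Scan: s[0]='i' (vowel), s[1]='l', s[2]='i' (vowel), s[3]='r', s[4]='c', s[5]='n', s[6]='l', s[7]='t', s[8]='e' (vowel), s[9]='y', s[10]='h', s[11]='g'
Vowels found: 3
Result: 3


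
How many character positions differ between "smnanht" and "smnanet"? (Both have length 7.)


String 1: 'smnanht'
String 2: 'smnanet'
Compare each position: pos 0: 's'=='s', pos 1: 'm'=='m', pos 2: 'n'=='n', pos 3: 'a'=='a', pos 4: 'n'=='n', pos 5: 'h'!='e', pos 6: 't'=='t'
Differing positions: 1
Hamming distance: 1


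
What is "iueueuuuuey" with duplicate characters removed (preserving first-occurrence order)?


Input: 'iueueuuuuey'
Operation: keep first occurrence of each character
Scan: s[0]='i' new -> keep; s[1]='u' new -> keep; s[2]='e' new -> keep; s[3]='u' seen -> skip; s[4]='e' seen -> skip; s[5]='u' seen -> skip; s[6]='u' seen -> skip; s[7]='u' seen -> skip; s[8]='u' seen -> skip; s[9]='e' seen -> skip; s[10]='y' new -> keep
Result: iuey


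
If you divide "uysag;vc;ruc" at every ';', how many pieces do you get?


Input string: 'uysag;vc;ruc'
Delimiter: ';'
Split result: 'uysag', 'vc', 'ruc'
Number of parts: 3


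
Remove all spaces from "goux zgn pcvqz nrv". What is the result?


Input string: 'goux zgn pcvqz nrv'
Operation: remove all spaces
Words: 'goux', 'zgn', 'pcvqz', 'nrv'
Join without spaces: gouxzgnpcvqznrv


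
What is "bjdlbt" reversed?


Input string: 'bjdlbt'
Operation: reverse character order
Original order: 'b' -> 'j' -> 'd' -> 'l' -> 'b' -> 't'
Reversed order: 't' -> 'b' -> 'l' -> 'd' -> 'j' -> 'b'
Result: tbldjb


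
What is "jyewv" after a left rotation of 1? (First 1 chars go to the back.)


Input: 'jyewv', shift = 1
Operation: split at index 1 and swap parts
Front part s[0:1] = 'j'
Back part s[1:] = 'yewv'
Rotated = back + front = 'yewv' + 'j'
Result: yewvj


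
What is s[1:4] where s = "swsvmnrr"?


Input string: 'swsvmnrr'
Operation: slice [1:4]
Extract characters: s[1]='w', s[2]='s', s[3]='v'
Result: wsv


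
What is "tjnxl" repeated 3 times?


Input string: 'tjnxl'
Operation: repeat 3 times
Concatenation: 'tjnxl' + 'tjnxl' + 'tjnxl'
Result: tjnxltjnxltjnxl


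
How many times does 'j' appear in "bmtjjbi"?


Input string: 'bmtjjbi'
Target character: 'j'
Scan each position: s[3]='j', s[4]='j'
Matches found at indices: 3, 4
Total: 2


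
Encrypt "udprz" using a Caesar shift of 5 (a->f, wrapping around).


Input: 'udprz', shift = 5
Operation: for each letter, (position + 5) mod 26
Mapping: 'u'(20+5=25)->'z', 'd'(3+5=8)->'i', 'p'(15+5=20)->'u', 'r'(17+5=22)->'w', 'z'(25+5=30, 30 mod 26=4)->'e'
Result: ziuwe


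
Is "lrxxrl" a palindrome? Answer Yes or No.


Input string: 'lrxxrl'
Reversed: 'lrxxrl'
Compare pairs: s[0]='l' vs s[5]='l' (match), s[1]='r' vs s[4]='r' (match), s[2]='x' vs s[3]='x' (match)
Palindrome: Yes


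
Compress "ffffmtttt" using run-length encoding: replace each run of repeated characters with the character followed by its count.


Input: 'ffffmtttt'
Operation: identify consecutive runs
Runs: 'ffff' -> f4, 'm' -> m1, 'tttt' -> t4
Encoded: f4m1t4


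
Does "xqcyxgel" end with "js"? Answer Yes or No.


Input string: 'xqcyxgel'
Suffix to check: 'js'
Last 2 characters of input: 'el'
Match: False
Result: No


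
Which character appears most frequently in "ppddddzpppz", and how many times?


Input: 'ppddddzpppz'
Operation: tally each character
Counts: 'd':4, 'p':5, 'z':2
Maximum: 'p' appears 5 times


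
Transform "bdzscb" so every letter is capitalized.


Input string: 'bdzscb'
Operation: convert each letter to uppercase
Mapping: 'b'->'B', 'd'->'D', 'z'->'Z', 's'->'S', 'c'->'C', 'b'->'B'
Result: BDZSCB


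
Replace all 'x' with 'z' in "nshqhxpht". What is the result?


Input string: 'nshqhxpht'
Operation: replace 'x' with 'z'
Positions of 'x': 5
After replacement: nshqhzpht


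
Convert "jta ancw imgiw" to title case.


Input string: 'jta ancw imgiw'
Operation: capitalize first letter of each word
Word transformations: 'jta'->'Jta', 'ancw'->'Ancw', 'imgiw'->'Imgiw'
Result: Jta Ancw Imgiw


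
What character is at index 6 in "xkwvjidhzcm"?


Input string: 'xkwvjidhzcm'
Operation: get character at index 6
Index mapping: s[0]='x', s[1]='k', s[2]='w', s[3]='v', s[4]='j', s[5]='i', s[6]='d'
Result: 'd'


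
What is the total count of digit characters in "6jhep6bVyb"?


Input string: '6jhep6bVyb'
Operation: count digit characters (0-9)
Scan: '6'(digit), 'j', 'h', 'e', 'p', '6'(digit), 'b', 'V', 'y', 'b'
Digits found: 2
Result: 2


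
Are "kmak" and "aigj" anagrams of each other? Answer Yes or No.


String 1: 'kmak' -> sorted: 'akkm'
String 2: 'aigj' -> sorted: 'agij'
Compare sorted forms: 'akkm' != 'agij'
Anagram: No


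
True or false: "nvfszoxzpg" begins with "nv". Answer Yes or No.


Input string: 'nvfszoxzpg'
Prefix to check: 'nv'
First 2 characters of input: 'nv'
Match: True
Result: Yes


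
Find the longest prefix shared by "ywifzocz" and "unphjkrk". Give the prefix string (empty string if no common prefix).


String 1: 'ywifzocz'
String 2: 'unphjkrk'
Compare position by position:
pos 0: 'y' vs 'u' differ -> stop
Longest common prefix: "" (length 0)


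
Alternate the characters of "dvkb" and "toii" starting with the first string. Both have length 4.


String 1: 'dvkb'
String 2: 'toii'
Operation: alternate characters
Pairs: 'd'+'t', 'v'+'o', 'k'+'i', 'b'+'i'
Result: dtvokibi


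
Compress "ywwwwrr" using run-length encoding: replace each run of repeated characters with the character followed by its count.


Input: 'ywwwwrr'
Operation: identify consecutive runs
Runs: 'y' -> y1, 'wwww' -> w4, 'rr' -> r2
Encoded: y1w4r2


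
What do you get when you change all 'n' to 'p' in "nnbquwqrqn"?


Input string: 'nnbquwqrqn'
Operation: replace 'n' with 'p'
Positions of 'n': 0, 1, 9
After replacement: ppbquwqrqp


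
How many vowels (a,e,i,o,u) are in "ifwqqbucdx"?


Input string: 'ifwqqbucdx'
Operation: count vowels (a, e, i, o, u)
Scan: s[0]='i' (vowel), s[1]='f', s[2]='w', s[3]='q', s[4]='q', s[5]='b', s[6]='u' (vowel), s[7]='c', s[8]='d', s[9]='x'
Vowels found: 2
Result: 2


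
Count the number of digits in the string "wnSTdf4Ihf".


Input string: 'wnSTdf4Ihf'
Operation: count digit characters (0-9)
Scan: 'w', 'n', 'S', 'T', 'd', 'f', '4'(digit), 'I', 'h', 'f'
Digits found: 1
Result: 1


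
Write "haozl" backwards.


Input string: 'haozl'
Operation: reverse character order
Original order: 'h' -> 'a' -> 'o' -> 'z' -> 'l'
Reversed order: 'l' -> 'z' -> 'o' -> 'a' -> 'h'
Result: lzoah


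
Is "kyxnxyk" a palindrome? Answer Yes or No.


Input string: 'kyxnxyk'
Reversed: 'kyxnxyk'
Compare pairs: s[0]='k' vs s[6]='k' (match), s[1]='y' vs s[5]='y' (match), s[2]='x' vs s[4]='x' (match)
Palindrome: Yes


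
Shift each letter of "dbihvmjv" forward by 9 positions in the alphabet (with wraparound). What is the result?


Input: 'dbihvmjv', shift = 9
Operation: for each letter, (position + 9) mod 26
Mapping: 'd'(3+9=12)->'m', 'b'(1+9=10)->'k', 'i'(8+9=17)->'r', 'h'(7+9=16)->'q', 'v'(21+9=30, 30 mod 26=4)->'e', 'm'(12+9=21)->'v', 'j'(9+9=18)->'s', 'v'(21+9=30, 30 mod 26=4)->'e'
Result: mkrqevse


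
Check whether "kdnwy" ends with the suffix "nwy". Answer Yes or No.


Input string: 'kdnwy'
Suffix to check: 'nwy'
Last 3 characters of input: 'nwy'
Match: True
Result: Yes


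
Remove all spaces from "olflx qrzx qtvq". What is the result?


Input string: 'olflx qrzx qtvq'
Operation: remove all spaces
Words: 'olflx', 'qrzx', 'qtvq'
Join without spaces: olflxqrzxqtvq


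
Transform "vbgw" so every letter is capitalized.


Input string: 'vbgw'
Operation: convert each letter to uppercase
Mapping: 'v'->'V', 'b'->'B', 'g'->'G', 'w'->'W'
Result: VBGW


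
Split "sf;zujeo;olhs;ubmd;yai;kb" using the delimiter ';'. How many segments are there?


Input string: 'sf;zujeo;olhs;ubmd;yai;kb'
Delimiter: ';'
Split result: 'sf', 'zujeo', 'olhs', 'ubmd', 'yai', 'kb'
Number of parts: 6


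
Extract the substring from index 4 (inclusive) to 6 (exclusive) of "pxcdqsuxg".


Input string: 'pxcdqsuxg'
Operation: slice [4:6]
Extract characters: s[4]='q', s[5]='s'
Result: qs


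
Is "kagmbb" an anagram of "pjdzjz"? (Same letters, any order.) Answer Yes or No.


String 1: 'pjdzjz' -> sorted: 'djjpzz'
String 2: 'kagmbb' -> sorted: 'abbgkm'
Compare sorted forms: 'djjpzz' != 'abbgkm'
Anagram: No


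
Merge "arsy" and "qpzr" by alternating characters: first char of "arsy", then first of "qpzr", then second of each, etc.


String 1: 'arsy'
String 2: 'qpzr'
Operation: alternate characters
Pairs: 'a'+'q', 'r'+'p', 's'+'z', 'y'+'r'
Result: aqrpszyr


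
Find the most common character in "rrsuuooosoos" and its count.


Input: 'rrsuuooosoos'
Operation: tally each character
Counts: 'o':5, 'r':2, 's':3, 'u':2
Maximum: 'o' appears 5 times


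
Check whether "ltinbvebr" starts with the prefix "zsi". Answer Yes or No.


Input string: 'ltinbvebr'
Prefix to check: 'zsi'
First 3 characters of input: 'lti'
Match: False
Result: No


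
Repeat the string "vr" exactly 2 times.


Input string: 'vr'
Operation: repeat 2 times
Concatenation: 'vr' + 'vr'
Result: vrvr


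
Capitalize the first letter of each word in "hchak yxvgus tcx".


Input string: 'hchak yxvgus tcx'
Operation: capitalize first letter of each word
Word transformations: 'hchak'->'Hchak', 'yxvgus'->'Yxvgus', 'tcx'->'Tcx'
Result: Hchak Yxvgus Tcx


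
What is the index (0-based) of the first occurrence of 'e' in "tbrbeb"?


Input string: 'tbrbeb'
Target: 'e'
Scanning left to right: s[0]='t', s[1]='b', s[2]='r', s[3]='b', s[4]='e'
First match at index: 4


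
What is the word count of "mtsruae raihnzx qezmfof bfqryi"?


Input string: 'mtsruae raihnzx qezmfof bfqryi'
Operation: split by spaces
Words found: 'mtsruae', 'raihnzx', 'qezmfof', 'bfqryi'
Word count: 4


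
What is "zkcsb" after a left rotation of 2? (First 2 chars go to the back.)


Input: 'zkcsb', shift = 2
Operation: split at index 2 and swap parts
Front part s[0:2] = 'zk'
Back part s[2:] = 'csb'
Rotated = back + front = 'csb' + 'zk'
Result: csbzk


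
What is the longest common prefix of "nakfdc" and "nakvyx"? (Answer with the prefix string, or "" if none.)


String 1: 'nakfdc'
String 2: 'nakvyx'
Compare position by position:
pos 0: 'n' vs 'n' match
pos 1: 'a' vs 'a' match
pos 2: 'k' vs 'k' match
pos 3: 'f' vs 'v' differ -> stop
Longest common prefix: "nak" (length 3)


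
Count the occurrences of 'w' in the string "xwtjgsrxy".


Input string: 'xwtjgsrxy'
Target character: 'w'
Scan each position: s[1]='w'
Matches found at indices: 1
Total: 1


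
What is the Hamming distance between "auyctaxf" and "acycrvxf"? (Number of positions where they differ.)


String 1: 'auyctaxf'
String 2: 'acycrvxf'
Compare each position: pos 0: 'a'=='a', pos 1: 'u'!='c', pos 2: 'y'=='y', pos 3: 'c'=='c', pos 4: 't'!='r', pos 5: 'a'!='v', pos 6: 'x'=='x', pos 7: 'f'=='f'
Differing positions: 3
Hamming distance: 3


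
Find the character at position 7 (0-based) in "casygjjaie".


Input string: 'casygjjaie'
Operation: get character at index 7
Index mapping: s[0]='c', s[1]='a', s[2]='s', s[3]='y', s[4]='g', s[5]='j', s[6]='j', s[7]='a'
Result: 'a'


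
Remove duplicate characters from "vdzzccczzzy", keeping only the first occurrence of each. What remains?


Input: 'vdzzccczzzy'
Operation: keep first occurrence of each character
Scan: s[0]='v' new -> keep; s[1]='d' new -> keep; s[2]='z' new -> keep; s[3]='z' seen -> skip; s[4]='c' new -> keep; s[5]='c' seen -> skip; s[6]='c' seen -> skip; s[7]='z' seen -> skip; s[8]='z' seen -> skip; s[9]='z' seen -> skip; s[10]='y' new -> keep
Result: vdzcy


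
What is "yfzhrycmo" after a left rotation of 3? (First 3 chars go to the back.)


Input: 'yfzhrycmo', shift = 3
Operation: split at index 3 and swap parts
Front part s[0:3] = 'yfz'
Back part s[3:] = 'hrycmo'
Rotated = back + front = 'hrycmo' + 'yfz'
Result: hrycmoyfz


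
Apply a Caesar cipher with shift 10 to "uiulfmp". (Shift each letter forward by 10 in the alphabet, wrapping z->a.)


Input: 'uiulfmp', shift = 10
Operation: for each letter, (position + 10) mod 26
Mapping: 'u'(20+10=30, 30 mod 26=4)->'e', 'i'(8+10=18)->'s', 'u'(20+10=30, 30 mod 26=4)->'e', 'l'(11+10=21)->'v', 'f'(5+10=15)->'p', 'm'(12+10=22)->'w', 'p'(15+10=25)->'z'
Result: esevpwz


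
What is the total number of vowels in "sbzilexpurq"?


Input string: 'sbzilexpurq'
Operation: count vowels (a, e, i, o, u)
Scan: s[0]='s', s[1]='b', s[2]='z', s[3]='i' (vowel), s[4]='l', s[5]='e' (vowel), s[6]='x', s[7]='p', s[8]='u' (vowel), s[9]='r', s[10]='q'
Vowels found: 3
Result: 3


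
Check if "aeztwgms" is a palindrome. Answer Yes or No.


Input string: 'aeztwgms'
Reversed: 'smgwtzea'
Compare pairs: s[0]='a' vs s[7]='s' (mismatch), s[1]='e' vs s[6]='m' (mismatch), s[2]='z' vs s[5]='g' (mismatch), s[3]='t' vs s[4]='w' (mismatch)
Palindrome: No


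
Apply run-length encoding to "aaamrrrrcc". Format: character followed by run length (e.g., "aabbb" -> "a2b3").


Input: 'aaamrrrrcc'
Operation: identify consecutive runs
Runs: 'aaa' -> a3, 'm' -> m1, 'rrrr' -> r4, 'cc' -> c2
Encoded: a3m1r4c2


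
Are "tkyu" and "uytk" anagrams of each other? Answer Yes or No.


String 1: 'tkyu' -> sorted: 'ktuy'
String 2: 'uytk' -> sorted: 'ktuy'
Compare sorted forms: 'ktuy' == 'ktuy'
Anagram: Yes


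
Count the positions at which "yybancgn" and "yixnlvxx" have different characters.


String 1: 'yybancgn'
String 2: 'yixnlvxx'
Compare each position: pos 0: 'y'=='y', pos 1: 'y'!='i', pos 2: 'b'!='x', pos 3: 'a'!='n', pos 4: 'n'!='l', pos 5: 'c'!='v', pos 6: 'g'!='x', pos 7: 'n'!='x'
Differing positions: 7
Hamming distance: 7


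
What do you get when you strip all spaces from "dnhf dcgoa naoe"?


Input string: 'dnhf dcgoa naoe'
Operation: remove all spaces
Words: 'dnhf', 'dcgoa', 'naoe'
Join without spaces: dnhfdcgoanaoe


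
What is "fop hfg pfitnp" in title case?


Input string: 'fop hfg pfitnp'
Operation: capitalize first letter of each word
Word transformations: 'fop'->'Fop', 'hfg'->'Hfg', 'pfitnp'->'Pfitnp'
Result: Fop Hfg Pfitnp


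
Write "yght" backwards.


Input string: 'yght'
Operation: reverse character order
Original order: 'y' -> 'g' -> 'h' -> 't'
Reversed order: 't' -> 'h' -> 'g' -> 'y'
Result: thgy


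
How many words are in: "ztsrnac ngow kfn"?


Input string: 'ztsrnac ngow kfn'
Operation: split by spaces
Words found: 'ztsrnac', 'ngow', 'kfn'
Word count: 3


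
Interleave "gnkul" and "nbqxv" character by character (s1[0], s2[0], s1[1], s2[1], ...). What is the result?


String 1: 'gnkul'
String 2: 'nbqxv'
Operation: alternate characters
Pairs: 'g'+'n', 'n'+'b', 'k'+'q', 'u'+'x', 'l'+'v'
Result: gnnbkquxlv


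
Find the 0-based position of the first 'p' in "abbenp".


Input string: 'abbenp'
Target: 'p'
Scanning left to right: s[0]='a', s[1]='b', s[2]='b', s[3]='e', s[4]='n', s[5]='p'
First match at index: 5


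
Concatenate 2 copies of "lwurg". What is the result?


Input string: 'lwurg'
Operation: repeat 2 times
Concatenation: 'lwurg' + 'lwurg'
Result: lwurglwurg


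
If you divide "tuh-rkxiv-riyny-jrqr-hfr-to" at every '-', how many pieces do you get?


Input string: 'tuh-rkxiv-riyny-jrqr-hfr-to'
Delimiter: '-'
Split result: 'tuh', 'rkxiv', 'riyny', 'jrqr', 'hfr', 'to'
Number of parts: 6


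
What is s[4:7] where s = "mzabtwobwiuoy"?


Input string: 'mzabtwobwiuoy'
Operation: slice [4:7]
Extract characters: s[4]='t', s[5]='w', s[6]='o'
Result: two


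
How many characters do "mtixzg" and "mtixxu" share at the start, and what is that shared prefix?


String 1: 'mtixzg'
String 2: 'mtixxu'
Compare position by position:
pos 0: 'm' vs 'm' match
pos 1: 't' vs 't' match
pos 2: 'i' vs 'i' match
pos 3: 'x' vs 'x' match
pos 4: 'z' vs 'x' differ -> stop
Longest common prefix: "mtix" (length 4)


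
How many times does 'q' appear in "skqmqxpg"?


Input string: 'skqmqxpg'
Target character: 'q'
Scan each position: s[2]='q', s[4]='q'
Matches found at indices: 2, 4
Total: 2


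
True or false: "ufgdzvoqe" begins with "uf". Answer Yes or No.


Input string: 'ufgdzvoqe'
Prefix to check: 'uf'
First 2 characters of input: 'uf'
Match: True
Result: Yes


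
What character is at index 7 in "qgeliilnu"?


Input string: 'qgeliilnu'
Operation: get character at index 7
Index mapping: s[0]='q', s[1]='g', s[2]='e', s[3]='l', s[4]='i', s[5]='i', s[6]='l', s[7]='n'
Result: 'n'


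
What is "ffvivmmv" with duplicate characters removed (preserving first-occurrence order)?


Input: 'ffvivmmv'
Operation: keep first occurrence of each character
Scan: s[0]='f' new -> keep; s[1]='f' seen -> skip; s[2]='v' new -> keep; s[3]='i' new -> keep; s[4]='v' seen -> skip; s[5]='m' new -> keep; s[6]='m' seen -> skip; s[7]='v' seen -> skip
Result: fvim


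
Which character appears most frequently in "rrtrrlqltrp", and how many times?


Input: 'rrtrrlqltrp'
Operation: tally each character
Counts: 'l':2, 'p':1, 'q':1, 'r':5, 't':2
Maximum: 'r' appears 5 times


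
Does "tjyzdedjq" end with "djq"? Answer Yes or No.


Input string: 'tjyzdedjq'
Suffix to check: 'djq'
Last 3 characters of input: 'djq'
Match: True
Result: Yes


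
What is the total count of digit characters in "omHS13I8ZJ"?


Input string: 'omHS13I8ZJ'
Operation: count digit characters (0-9)
Scan: 'o', 'm', 'H', 'S', '1'(digit), '3'(digit), 'I', '8'(digit), 'Z', 'J'
Digits found: 3
Result: 3


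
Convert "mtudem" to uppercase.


Input string: 'mtudem'
Operation: convert each letter to uppercase
Mapping: 'm'->'M', 't'->'T', 'u'->'U', 'd'->'D', 'e'->'E', 'm'->'M'
Result: MTUDEM


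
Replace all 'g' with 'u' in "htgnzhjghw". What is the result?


Input string: 'htgnzhjghw'
Operation: replace 'g' with 'u'
Positions of 'g': 2, 7
After replacement: htunzhjuhw


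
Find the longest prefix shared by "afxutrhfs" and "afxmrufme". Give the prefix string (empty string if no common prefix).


String 1: 'afxutrhfs'
String 2: 'afxmrufme'
Compare position by position:
pos 0: 'a' vs 'a' match
pos 1: 'f' vs 'f' match
pos 2: 'x' vs 'x' match
pos 3: 'u' vs 'm' differ -> stop
Longest common prefix: "afx" (length 3)


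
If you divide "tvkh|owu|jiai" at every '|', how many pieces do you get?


Input string: 'tvkh|owu|jiai'
Delimiter: '|'
Split result: 'tvkh', 'owu', 'jiai'
Number of parts: 3


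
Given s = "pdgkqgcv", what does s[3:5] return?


Input string: 'pdgkqgcv'
Operation: slice [3:5]
Extract characters: s[3]='k', s[4]='q'
Result: kq


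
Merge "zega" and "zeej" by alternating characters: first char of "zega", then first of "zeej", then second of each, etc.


String 1: 'zega'
String 2: 'zeej'
Operation: alternate characters
Pairs: 'z'+'z', 'e'+'e', 'g'+'e', 'a'+'j'
Result: zzeegeaj


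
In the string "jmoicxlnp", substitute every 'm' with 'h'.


Input string: 'jmoicxlnp'
Operation: replace 'm' with 'h'
Positions of 'm': 1
After replacement: jhoicxlnp


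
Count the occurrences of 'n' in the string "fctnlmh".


Input string: 'fctnlmh'
Target character: 'n'
Scan each position: s[3]='n'
Matches found at indices: 3
Total: 1


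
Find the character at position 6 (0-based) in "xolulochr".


Input string: 'xolulochr'
Operation: get character at index 6
Index mapping: s[0]='x', s[1]='o', s[2]='l', s[3]='u', s[4]='l', s[5]='o', s[6]='c'
Result: 'c'


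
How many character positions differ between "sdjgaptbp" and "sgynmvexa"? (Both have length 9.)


String 1: 'sdjgaptbp'
String 2: 'sgynmvexa'
Compare each position: pos 0: 's'=='s', pos 1: 'd'!='g', pos 2: 'j'!='y', pos 3: 'g'!='n', pos 4: 'a'!='m', pos 5: 'p'!='v', pos 6: 't'!='e', pos 7: 'b'!='x', pos 8: 'p'!='a'
Differing positions: 8
Hamming distance: 8


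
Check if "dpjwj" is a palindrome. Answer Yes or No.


Input string: 'dpjwj'
Reversed: 'jwjpd'
Compare pairs: s[0]='d' vs s[4]='j' (mismatch), s[1]='p' vs s[3]='w' (mismatch)
Palindrome: No


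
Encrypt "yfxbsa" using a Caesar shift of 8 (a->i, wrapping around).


Input: 'yfxbsa', shift = 8
Operation: for each letter, (position + 8) mod 26
Mapping: 'y'(24+8=32, 32 mod 26=6)->'g', 'f'(5+8=13)->'n', 'x'(23+8=31, 31 mod 26=5)->'f', 'b'(1+8=9)->'j', 's'(18+8=26, 26 mod 26=0)->'a', 'a'(0+8=8)->'i'
Result: gnfjai


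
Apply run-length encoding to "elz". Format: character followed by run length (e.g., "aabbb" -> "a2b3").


Input: 'elz'
Operation: identify consecutive runs
Runs: 'e' -> e1, 'l' -> l1, 'z' -> z1
Encoded: e1l1z1


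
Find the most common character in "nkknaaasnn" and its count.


Input: 'nkknaaasnn'
Operation: tally each character
Counts: 'a':3, 'k':2, 'n':4, 's':1
Maximum: 'n' appears 4 times


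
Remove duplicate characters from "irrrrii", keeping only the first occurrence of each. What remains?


Input: 'irrrrii'
Operation: keep first occurrence of each character
Scan: s[0]='i' new -> keep; s[1]='r' new -> keep; s[2]='r' seen -> skip; s[3]='r' seen -> skip; s[4]='r' seen -> skip; s[5]='i' seen -> skip; s[6]='i' seen -> skip
Result: ir


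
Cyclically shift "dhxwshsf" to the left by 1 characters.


Input: 'dhxwshsf', shift = 1
Operation: split at index 1 and swap parts
Front part s[0:1] = 'd'
Back part s[1:] = 'hxwshsf'
Rotated = back + front = 'hxwshsf' + 'd'
Result: hxwshsfd


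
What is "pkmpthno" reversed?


Input string: 'pkmpthno'
Operation: reverse character order
Original order: 'p' -> 'k' -> 'm' -> 'p' -> 't' -> 'h' -> 'n' -> 'o'
Reversed order: 'o' -> 'n' -> 'h' -> 't' -> 'p' -> 'm' -> 'k' -> 'p'
Result: onhtpmkp


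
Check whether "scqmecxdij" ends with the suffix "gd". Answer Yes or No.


Input string: 'scqmecxdij'
Suffix to check: 'gd'
Last 2 characters of input: 'ij'
Match: False
Result: No


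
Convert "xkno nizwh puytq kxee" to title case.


Input string: 'xkno nizwh puytq kxee'
Operation: capitalize first letter of each word
Word transformations: 'xkno'->'Xkno', 'nizwh'->'Nizwh', 'puytq'->'Puytq', 'kxee'->'Kxee'
Result: Xkno Nizwh Puytq Kxee
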